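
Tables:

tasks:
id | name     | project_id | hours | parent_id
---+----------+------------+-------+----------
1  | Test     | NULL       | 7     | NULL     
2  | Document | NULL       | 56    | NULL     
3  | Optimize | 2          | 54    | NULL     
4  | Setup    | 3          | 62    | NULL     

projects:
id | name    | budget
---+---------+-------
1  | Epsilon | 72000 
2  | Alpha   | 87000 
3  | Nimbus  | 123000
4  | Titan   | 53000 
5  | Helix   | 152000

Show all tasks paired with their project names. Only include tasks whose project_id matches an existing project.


INNER JOIN keeps only tasks rows whose project_id matches an id in projects. Walk through each task:
  - task 1 (Test): project_id=NULL, no match -> dropped
  - task 2 (Document): project_id=NULL, no match -> dropped
  - task 3 (Optimize): project_id=2 -> matches Alpha
  - task 4 (Setup): project_id=3 -> matches Nimbus
So 2 of 4 rows are dropped.

SQL:
SELECT a.name, b.name AS project
FROM tasks a
INNER JOIN projects b ON a.project_id = b.id

Result:
name     | project
---------+--------
Optimize | Alpha  
Setup    | Nimbus 


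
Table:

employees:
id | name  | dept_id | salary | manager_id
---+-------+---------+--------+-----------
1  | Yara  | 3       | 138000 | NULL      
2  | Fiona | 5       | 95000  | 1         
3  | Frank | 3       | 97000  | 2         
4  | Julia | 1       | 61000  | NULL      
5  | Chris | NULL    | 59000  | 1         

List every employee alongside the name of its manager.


This is a self-join: employees is joined to a second copy of itself, matching each row's manager_id to another row's id. Use LEFT JOIN so rows with manager_id=NULL are kept.
  - employee 1 (Yara): manager_id=NULL -> NULL
  - employee 2 (Fiona): manager_id=1 -> Yara
  - employee 3 (Frank): manager_id=2 -> Fiona
  - employee 4 (Julia): manager_id=NULL -> NULL
  - employee 5 (Chris): manager_id=1 -> Yara

SQL:
SELECT a.name AS item, b.name AS manager
FROM employees a
LEFT JOIN employees b ON a.manager_id = b.id

Result:
item  | manager
------+--------
Yara  | NULL   
Fiona | Yara   
Frank | Fiona  
Julia | NULL   
Chris | Yara   


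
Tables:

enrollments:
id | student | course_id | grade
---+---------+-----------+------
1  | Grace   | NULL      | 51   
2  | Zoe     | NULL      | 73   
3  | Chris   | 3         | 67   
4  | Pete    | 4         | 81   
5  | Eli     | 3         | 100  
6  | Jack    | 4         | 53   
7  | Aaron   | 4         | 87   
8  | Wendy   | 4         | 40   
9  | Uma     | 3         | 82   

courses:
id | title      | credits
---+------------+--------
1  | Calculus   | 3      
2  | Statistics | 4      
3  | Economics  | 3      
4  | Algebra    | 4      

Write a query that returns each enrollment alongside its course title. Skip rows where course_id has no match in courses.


INNER JOIN keeps only enrollments rows whose course_id matches an id in courses. Walk through each enrollment:
  - enrollment 1 (Grace): course_id=NULL, no match -> dropped
  - enrollment 2 (Zoe): course_id=NULL, no match -> dropped
  - enrollment 3 (Chris): course_id=3 -> matches Economics
  - enrollment 4 (Pete): course_id=4 -> matches Algebra
  - enrollment 5 (Eli): course_id=3 -> matches Economics
  - enrollment 6 (Jack): course_id=4 -> matches Algebra
  - enrollment 7 (Aaron): course_id=4 -> matches Algebra
  - enrollment 8 (Wendy): course_id=4 -> matches Algebra
  - enrollment 9 (Uma): course_id=3 -> matches Economics
So 2 of 9 rows are dropped.

SQL:
SELECT a.student, b.title AS course
FROM enrollments a
INNER JOIN courses b ON a.course_id = b.id

Result:
student | course   
--------+----------
Chris   | Economics
Pete    | Algebra  
Eli     | Economics
Jack    | Algebra  
Aaron   | Algebra  
Wendy   | Algebra  
Uma     | Economics


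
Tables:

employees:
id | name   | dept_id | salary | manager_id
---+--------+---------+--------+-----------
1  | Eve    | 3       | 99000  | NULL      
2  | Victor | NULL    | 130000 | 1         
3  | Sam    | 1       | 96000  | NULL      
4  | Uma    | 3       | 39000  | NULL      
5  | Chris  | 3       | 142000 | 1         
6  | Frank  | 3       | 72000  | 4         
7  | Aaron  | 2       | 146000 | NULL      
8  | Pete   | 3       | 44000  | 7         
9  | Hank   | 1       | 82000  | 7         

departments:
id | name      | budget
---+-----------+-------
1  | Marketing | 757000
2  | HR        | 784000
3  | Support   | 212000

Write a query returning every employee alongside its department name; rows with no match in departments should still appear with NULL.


LEFT JOIN keeps every row from employees (the left table); where dept_id has no match in departments, the department columns become NULL. Walk through each employee:
  - employee 1 (Eve): dept_id=3 -> matches Support
  - employee 2 (Victor): dept_id=NULL, no match -> kept with NULL
  - employee 3 (Sam): dept_id=1 -> matches Marketing
  - employee 4 (Uma): dept_id=3 -> matches Support
  - employee 5 (Chris): dept_id=3 -> matches Support
  - employee 6 (Frank): dept_id=3 -> matches Support
  - employee 7 (Aaron): dept_id=2 -> matches HR
  - employee 8 (Pete): dept_id=3 -> matches Support
  - employee 9 (Hank): dept_id=1 -> matches Marketing
All 9 rows appear; 1 has NULL department.

SQL:
SELECT a.name, b.name AS department
FROM employees a
LEFT JOIN departments b ON a.dept_id = b.id

Result:
name   | department
-------+-----------
Eve    | Support   
Victor | NULL      
Sam    | Marketing 
Uma    | Support   
Chris  | Support   
Frank  | Support   
Aaron  | HR        
Pete   | Support   
Hank   | Marketing 


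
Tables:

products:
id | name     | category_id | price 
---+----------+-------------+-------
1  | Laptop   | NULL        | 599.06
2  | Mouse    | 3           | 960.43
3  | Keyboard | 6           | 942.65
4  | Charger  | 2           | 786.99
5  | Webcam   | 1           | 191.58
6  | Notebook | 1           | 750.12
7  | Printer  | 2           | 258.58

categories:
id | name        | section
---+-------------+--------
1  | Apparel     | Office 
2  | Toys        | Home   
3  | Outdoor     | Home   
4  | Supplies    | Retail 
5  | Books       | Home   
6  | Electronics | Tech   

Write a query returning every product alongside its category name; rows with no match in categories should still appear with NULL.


LEFT JOIN keeps every row from products (the left table); where category_id has no match in categories, the category columns become NULL. Walk through each product:
  - product 1 (Laptop): category_id=NULL, no match -> kept with NULL
  - product 2 (Mouse): category_id=3 -> matches Outdoor
  - product 3 (Keyboard): category_id=6 -> matches Electronics
  - product 4 (Charger): category_id=2 -> matches Toys
  - product 5 (Webcam): category_id=1 -> matches Apparel
  - product 6 (Notebook): category_id=1 -> matches Apparel
  - product 7 (Printer): category_id=2 -> matches Toys
All 7 rows appear; 1 has NULL category.

SQL:
SELECT a.name, b.name AS category
FROM products a
LEFT JOIN categories b ON a.category_id = b.id

Result:
name     | category   
---------+------------
Laptop   | NULL       
Mouse    | Outdoor    
Keyboard | Electronics
Charger  | Toys       
Webcam   | Apparel    
Notebook | Apparel    
Printer  | Toys       


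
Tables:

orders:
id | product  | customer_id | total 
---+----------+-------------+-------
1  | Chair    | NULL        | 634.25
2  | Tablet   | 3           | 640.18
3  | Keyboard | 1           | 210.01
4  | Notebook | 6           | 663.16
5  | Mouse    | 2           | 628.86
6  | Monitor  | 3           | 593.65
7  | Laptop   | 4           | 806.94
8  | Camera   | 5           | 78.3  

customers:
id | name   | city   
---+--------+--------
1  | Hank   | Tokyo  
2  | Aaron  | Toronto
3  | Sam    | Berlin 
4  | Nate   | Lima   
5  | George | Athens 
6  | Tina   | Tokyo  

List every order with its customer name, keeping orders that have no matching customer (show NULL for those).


LEFT JOIN keeps every row from orders (the left table); where customer_id has no match in customers, the customer columns become NULL. Walk through each order:
  - order 1 (Chair): customer_id=NULL, no match -> kept with NULL
  - order 2 (Tablet): customer_id=3 -> matches Sam
  - order 3 (Keyboard): customer_id=1 -> matches Hank
  - order 4 (Notebook): customer_id=6 -> matches Tina
  - order 5 (Mouse): customer_id=2 -> matches Aaron
  - order 6 (Monitor): customer_id=3 -> matches Sam
  - order 7 (Laptop): customer_id=4 -> matches Nate
  - order 8 (Camera): customer_id=5 -> matches George
All 8 rows appear; 1 has NULL customer.

SQL:
SELECT a.product, b.name AS customer
FROM orders a
LEFT JOIN customers b ON a.customer_id = b.id

Result:
product  | customer
---------+---------
Chair    | NULL    
Tablet   | Sam     
Keyboard | Hank    
Notebook | Tina    
Mouse    | Aaron   
Monitor  | Sam     
Laptop   | Nate    
Camera   | George  


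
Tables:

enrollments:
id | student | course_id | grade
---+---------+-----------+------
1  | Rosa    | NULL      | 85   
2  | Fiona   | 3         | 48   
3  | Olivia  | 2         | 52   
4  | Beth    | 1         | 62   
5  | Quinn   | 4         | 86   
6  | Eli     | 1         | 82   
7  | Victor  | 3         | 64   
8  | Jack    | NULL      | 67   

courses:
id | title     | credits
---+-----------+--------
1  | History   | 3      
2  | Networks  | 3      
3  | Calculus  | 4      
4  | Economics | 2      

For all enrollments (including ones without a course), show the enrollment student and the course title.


LEFT JOIN keeps every row from enrollments (the left table); where course_id has no match in courses, the course columns become NULL. Walk through each enrollment:
  - enrollment 1 (Rosa): course_id=NULL, no match -> kept with NULL
  - enrollment 2 (Fiona): course_id=3 -> matches Calculus
  - enrollment 3 (Olivia): course_id=2 -> matches Networks
  - enrollment 4 (Beth): course_id=1 -> matches History
  - enrollment 5 (Quinn): course_id=4 -> matches Economics
  - enrollment 6 (Eli): course_id=1 -> matches History
  - enrollment 7 (Victor): course_id=3 -> matches Calculus
  - enrollment 8 (Jack): course_id=NULL, no match -> kept with NULL
All 8 rows appear; 2 have NULL course.

SQL:
SELECT a.student, b.title AS course
FROM enrollments a
LEFT JOIN courses b ON a.course_id = b.id

Result:
student | course   
--------+----------
Rosa    | NULL     
Fiona   | Calculus 
Olivia  | Networks 
Beth    | History  
Quinn   | Economics
Eli     | History  
Victor  | Calculus 
Jack    | NULL     


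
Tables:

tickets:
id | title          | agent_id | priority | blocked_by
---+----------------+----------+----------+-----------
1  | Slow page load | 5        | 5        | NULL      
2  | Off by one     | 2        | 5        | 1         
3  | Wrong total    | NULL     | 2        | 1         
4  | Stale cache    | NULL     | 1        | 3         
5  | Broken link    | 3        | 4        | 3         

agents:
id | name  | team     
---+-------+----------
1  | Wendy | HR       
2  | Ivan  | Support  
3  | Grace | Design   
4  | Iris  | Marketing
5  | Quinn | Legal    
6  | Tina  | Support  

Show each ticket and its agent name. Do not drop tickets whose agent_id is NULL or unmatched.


LEFT JOIN keeps every row from tickets (the left table); where agent_id has no match in agents, the agent columns become NULL. Walk through each ticket:
  - ticket 1 (Slow page load): agent_id=5 -> matches Quinn
  - ticket 2 (Off by one): agent_id=2 -> matches Ivan
  - ticket 3 (Wrong total): agent_id=NULL, no match -> kept with NULL
  - ticket 4 (Stale cache): agent_id=NULL, no match -> kept with NULL
  - ticket 5 (Broken link): agent_id=3 -> matches Grace
All 5 rows appear; 2 have NULL agent.

SQL:
SELECT a.title, b.name AS agent
FROM tickets a
LEFT JOIN agents b ON a.agent_id = b.id

Result:
title          | agent
---------------+------
Slow page load | Quinn
Off by one     | Ivan 
Wrong total    | NULL 
Stale cache    | NULL 
Broken link    | Grace


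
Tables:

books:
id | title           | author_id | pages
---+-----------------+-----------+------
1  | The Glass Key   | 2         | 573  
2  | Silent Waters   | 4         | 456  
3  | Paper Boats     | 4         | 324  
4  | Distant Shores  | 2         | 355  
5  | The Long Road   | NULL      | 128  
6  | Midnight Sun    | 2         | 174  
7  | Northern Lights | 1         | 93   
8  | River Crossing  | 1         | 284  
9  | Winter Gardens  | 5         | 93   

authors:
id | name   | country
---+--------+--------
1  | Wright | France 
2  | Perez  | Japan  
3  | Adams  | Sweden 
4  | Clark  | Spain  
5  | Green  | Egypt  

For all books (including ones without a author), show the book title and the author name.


LEFT JOIN keeps every row from books (the left table); where author_id has no match in authors, the author columns become NULL. Walk through each book:
  - book 1 (The Glass Key): author_id=2 -> matches Perez
  - book 2 (Silent Waters): author_id=4 -> matches Clark
  - book 3 (Paper Boats): author_id=4 -> matches Clark
  - book 4 (Distant Shores): author_id=2 -> matches Perez
  - book 5 (The Long Road): author_id=NULL, no match -> kept with NULL
  - book 6 (Midnight Sun): author_id=2 -> matches Perez
  - book 7 (Northern Lights): author_id=1 -> matches Wright
  - book 8 (River Crossing): author_id=1 -> matches Wright
  - book 9 (Winter Gardens): author_id=5 -> matches Green
All 9 rows appear; 1 has NULL author.

SQL:
SELECT a.title, b.name AS author
FROM books a
LEFT JOIN authors b ON a.author_id = b.id

Result:
title           | author
----------------+-------
The Glass Key   | Perez 
Silent Waters   | Clark 
Paper Boats     | Clark 
Distant Shores  | Perez 
The Long Road   | NULL  
Midnight Sun    | Perez 
Northern Lights | Wright
River Crossing  | Wright
Winter Gardens  | Green 


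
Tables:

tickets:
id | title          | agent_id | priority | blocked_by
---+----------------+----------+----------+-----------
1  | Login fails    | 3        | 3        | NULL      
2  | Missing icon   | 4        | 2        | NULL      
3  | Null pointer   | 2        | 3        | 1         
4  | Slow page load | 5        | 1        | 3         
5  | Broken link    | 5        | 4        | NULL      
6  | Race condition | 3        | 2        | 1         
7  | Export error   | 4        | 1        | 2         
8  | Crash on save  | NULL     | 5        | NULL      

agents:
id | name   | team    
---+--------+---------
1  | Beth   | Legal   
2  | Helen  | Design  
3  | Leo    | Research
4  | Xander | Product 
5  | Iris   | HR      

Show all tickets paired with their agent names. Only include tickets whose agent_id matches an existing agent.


INNER JOIN keeps only tickets rows whose agent_id matches an id in agents. Walk through each ticket:
  - ticket 1 (Login fails): agent_id=3 -> matches Leo
  - ticket 2 (Missing icon): agent_id=4 -> matches Xander
  - ticket 3 (Null pointer): agent_id=2 -> matches Helen
  - ticket 4 (Slow page load): agent_id=5 -> matches Iris
  - ticket 5 (Broken link): agent_id=5 -> matches Iris
  - ticket 6 (Race condition): agent_id=3 -> matches Leo
  - ticket 7 (Export error): agent_id=4 -> matches Xander
  - ticket 8 (Crash on save): agent_id=NULL, no match -> dropped
So 1 of 8 rows is dropped.

SQL:
SELECT a.title, b.name AS agent
FROM tickets a
INNER JOIN agents b ON a.agent_id = b.id

Result:
title          | agent 
---------------+-------
Login fails    | Leo   
Missing icon   | Xander
Null pointer   | Helen 
Slow page load | Iris  
Broken link    | Iris  
Race condition | Leo   
Export error   | Xander


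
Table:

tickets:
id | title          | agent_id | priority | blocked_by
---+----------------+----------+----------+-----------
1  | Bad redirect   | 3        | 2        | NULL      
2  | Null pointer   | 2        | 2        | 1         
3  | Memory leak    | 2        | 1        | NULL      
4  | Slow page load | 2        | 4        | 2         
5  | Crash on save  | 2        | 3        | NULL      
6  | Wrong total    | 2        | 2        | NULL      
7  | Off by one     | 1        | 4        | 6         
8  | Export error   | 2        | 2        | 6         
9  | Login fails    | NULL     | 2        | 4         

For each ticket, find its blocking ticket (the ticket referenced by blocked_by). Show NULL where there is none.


This is a self-join: tickets is joined to a second copy of itself, matching each row's blocked_by to another row's id. Use LEFT JOIN so rows with blocked_by=NULL are kept.
  - ticket 1 (Bad redirect): blocked_by=NULL -> NULL
  - ticket 2 (Null pointer): blocked_by=1 -> Bad redirect
  - ticket 3 (Memory leak): blocked_by=NULL -> NULL
  - ticket 4 (Slow page load): blocked_by=2 -> Null pointer
  - ticket 5 (Crash on save): blocked_by=NULL -> NULL
  - ticket 6 (Wrong total): blocked_by=NULL -> NULL
  - ticket 7 (Off by one): blocked_by=6 -> Wrong total
  - ticket 8 (Export error): blocked_by=6 -> Wrong total
  - ticket 9 (Login fails): blocked_by=4 -> Slow page load

SQL:
SELECT a.title AS item, b.title AS blocked_by
FROM tickets a
LEFT JOIN tickets b ON a.blocked_by = b.id

Result:
item           | blocked_by    
---------------+---------------
Bad redirect   | NULL          
Null pointer   | Bad redirect  
Memory leak    | NULL          
Slow page load | Null pointer  
Crash on save  | NULL          
Wrong total    | NULL          
Off by one     | Wrong total   
Export error   | Wrong total   
Login fails    | Slow page load


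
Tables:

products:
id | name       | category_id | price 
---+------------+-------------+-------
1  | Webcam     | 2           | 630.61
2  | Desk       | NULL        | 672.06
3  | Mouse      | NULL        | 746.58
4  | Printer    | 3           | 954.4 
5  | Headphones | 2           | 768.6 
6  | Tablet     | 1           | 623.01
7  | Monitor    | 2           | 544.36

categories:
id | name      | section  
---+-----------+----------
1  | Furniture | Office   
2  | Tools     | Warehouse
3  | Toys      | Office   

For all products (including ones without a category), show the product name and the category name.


LEFT JOIN keeps every row from products (the left table); where category_id has no match in categories, the category columns become NULL. Walk through each product:
  - product 1 (Webcam): category_id=2 -> matches Tools
  - product 2 (Desk): category_id=NULL, no match -> kept with NULL
  - product 3 (Mouse): category_id=NULL, no match -> kept with NULL
  - product 4 (Printer): category_id=3 -> matches Toys
  - product 5 (Headphones): category_id=2 -> matches Tools
  - product 6 (Tablet): category_id=1 -> matches Furniture
  - product 7 (Monitor): category_id=2 -> matches Tools
All 7 rows appear; 2 have NULL category.

SQL:
SELECT a.name, b.name AS category
FROM products a
LEFT JOIN categories b ON a.category_id = b.id

Result:
name       | category 
-----------+----------
Webcam     | Tools    
Desk       | NULL     
Mouse      | NULL     
Printer    | Toys     
Headphones | Tools    
Tablet     | Furniture
Monitor    | Tools    


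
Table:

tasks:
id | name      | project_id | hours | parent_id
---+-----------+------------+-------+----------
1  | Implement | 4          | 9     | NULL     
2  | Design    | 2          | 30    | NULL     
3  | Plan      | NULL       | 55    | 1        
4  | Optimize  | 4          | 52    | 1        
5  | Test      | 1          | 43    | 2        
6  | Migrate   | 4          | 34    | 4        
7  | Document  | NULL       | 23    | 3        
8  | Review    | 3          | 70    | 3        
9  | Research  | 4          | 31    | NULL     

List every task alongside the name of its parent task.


This is a self-join: tasks is joined to a second copy of itself, matching each row's parent_id to another row's id. Use LEFT JOIN so rows with parent_id=NULL are kept.
  - task 1 (Implement): parent_id=NULL -> NULL
  - task 2 (Design): parent_id=NULL -> NULL
  - task 3 (Plan): parent_id=1 -> Implement
  - task 4 (Optimize): parent_id=1 -> Implement
  - task 5 (Test): parent_id=2 -> Design
  - task 6 (Migrate): parent_id=4 -> Optimize
  - task 7 (Document): parent_id=3 -> Plan
  - task 8 (Review): parent_id=3 -> Plan
  - task 9 (Research): parent_id=NULL -> NULL

SQL:
SELECT a.name AS item, b.name AS parent
FROM tasks a
LEFT JOIN tasks b ON a.parent_id = b.id

Result:
item      | parent   
----------+----------
Implement | NULL     
Design    | NULL     
Plan      | Implement
Optimize  | Implement
Test      | Design   
Migrate   | Optimize 
Document  | Plan     
Review    | Plan     
Research  | NULL     


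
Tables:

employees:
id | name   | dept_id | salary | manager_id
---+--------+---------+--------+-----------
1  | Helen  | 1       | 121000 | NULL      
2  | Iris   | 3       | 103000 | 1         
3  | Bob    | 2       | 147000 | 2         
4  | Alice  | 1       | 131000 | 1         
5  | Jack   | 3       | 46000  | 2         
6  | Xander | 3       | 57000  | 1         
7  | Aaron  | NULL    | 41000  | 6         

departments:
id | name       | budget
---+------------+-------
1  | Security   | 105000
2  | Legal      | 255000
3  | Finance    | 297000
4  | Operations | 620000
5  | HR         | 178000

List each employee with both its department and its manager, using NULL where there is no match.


Two LEFT JOINs from the same base table employees: one to departments via dept_id, one to employees itself via manager_id. Both are LEFT so every employee is preserved.
Match against departments:
  - employee 1 (Helen): dept_id=1 -> matches Security
  - employee 2 (Iris): dept_id=3 -> matches Finance
  - employee 3 (Bob): dept_id=2 -> matches Legal
  - employee 4 (Alice): dept_id=1 -> matches Security
  - employee 5 (Jack): dept_id=3 -> matches Finance
  - employee 6 (Xander): dept_id=3 -> matches Finance
  - employee 7 (Aaron): dept_id=NULL, no match -> kept with NULL
Match against employees (self):
  - employee 1 (Helen): manager_id=NULL -> NULL
  - employee 2 (Iris): manager_id=1 -> Helen
  - employee 3 (Bob): manager_id=2 -> Iris
  - employee 4 (Alice): manager_id=1 -> Helen
  - employee 5 (Jack): manager_id=2 -> Iris
  - employee 6 (Xander): manager_id=1 -> Helen
  - employee 7 (Aaron): manager_id=6 -> Xander

SQL:
SELECT a.name, b.name AS department, c.name AS manager
FROM employees a
LEFT JOIN departments b ON a.dept_id = b.id
LEFT JOIN employees c ON a.manager_id = c.id

Result:
name   | department | manager
-------+------------+--------
Helen  | Security   | NULL   
Iris   | Finance    | Helen  
Bob    | Legal      | Iris   
Alice  | Security   | Helen  
Jack   | Finance    | Iris   
Xander | Finance    | Helen  
Aaron  | NULL       | Xander 


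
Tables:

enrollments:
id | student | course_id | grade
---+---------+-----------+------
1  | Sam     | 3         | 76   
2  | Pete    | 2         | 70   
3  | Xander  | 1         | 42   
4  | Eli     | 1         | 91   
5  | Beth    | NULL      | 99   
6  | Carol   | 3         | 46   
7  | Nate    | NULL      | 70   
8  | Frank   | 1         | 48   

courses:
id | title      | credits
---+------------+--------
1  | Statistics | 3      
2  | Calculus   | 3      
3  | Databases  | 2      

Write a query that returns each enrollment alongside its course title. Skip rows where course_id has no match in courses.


INNER JOIN keeps only enrollments rows whose course_id matches an id in courses. Walk through each enrollment:
  - enrollment 1 (Sam): course_id=3 -> matches Databases
  - enrollment 2 (Pete): course_id=2 -> matches Calculus
  - enrollment 3 (Xander): course_id=1 -> matches Statistics
  - enrollment 4 (Eli): course_id=1 -> matches Statistics
  - enrollment 5 (Beth): course_id=NULL, no match -> dropped
  - enrollment 6 (Carol): course_id=3 -> matches Databases
  - enrollment 7 (Nate): course_id=NULL, no match -> dropped
  - enrollment 8 (Frank): course_id=1 -> matches Statistics
So 2 of 8 rows are dropped.

SQL:
SELECT a.student, b.title AS course
FROM enrollments a
INNER JOIN courses b ON a.course_id = b.id

Result:
student | course    
--------+-----------
Sam     | Databases 
Pete    | Calculus  
Xander  | Statistics
Eli     | Statistics
Carol   | Databases 
Frank   | Statistics


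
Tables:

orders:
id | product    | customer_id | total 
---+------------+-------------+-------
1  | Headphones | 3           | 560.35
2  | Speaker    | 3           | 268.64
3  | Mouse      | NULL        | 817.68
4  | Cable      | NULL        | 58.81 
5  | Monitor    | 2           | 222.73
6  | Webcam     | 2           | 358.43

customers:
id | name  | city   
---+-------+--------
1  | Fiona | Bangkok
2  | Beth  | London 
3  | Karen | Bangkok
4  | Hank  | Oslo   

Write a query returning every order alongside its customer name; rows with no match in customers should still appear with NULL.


LEFT JOIN keeps every row from orders (the left table); where customer_id has no match in customers, the customer columns become NULL. Walk through each order:
  - order 1 (Headphones): customer_id=3 -> matches Karen
  - order 2 (Speaker): customer_id=3 -> matches Karen
  - order 3 (Mouse): customer_id=NULL, no match -> kept with NULL
  - order 4 (Cable): customer_id=NULL, no match -> kept with NULL
  - order 5 (Monitor): customer_id=2 -> matches Beth
  - order 6 (Webcam): customer_id=2 -> matches Beth
All 6 rows appear; 2 have NULL customer.

SQL:
SELECT a.product, b.name AS customer
FROM orders a
LEFT JOIN customers b ON a.customer_id = b.id

Result:
product    | customer
-----------+---------
Headphones | Karen   
Speaker    | Karen   
Mouse      | NULL    
Cable      | NULL    
Monitor    | Beth    
Webcam     | Beth    


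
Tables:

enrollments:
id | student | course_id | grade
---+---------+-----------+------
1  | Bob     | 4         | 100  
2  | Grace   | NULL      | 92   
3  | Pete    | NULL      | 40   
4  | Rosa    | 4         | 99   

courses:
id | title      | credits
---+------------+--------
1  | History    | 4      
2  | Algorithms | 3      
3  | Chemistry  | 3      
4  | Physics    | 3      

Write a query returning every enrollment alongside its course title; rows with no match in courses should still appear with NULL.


LEFT JOIN keeps every row from enrollments (the left table); where course_id has no match in courses, the course columns become NULL. Walk through each enrollment:
  - enrollment 1 (Bob): course_id=4 -> matches Physics
  - enrollment 2 (Grace): course_id=NULL, no match -> kept with NULL
  - enrollment 3 (Pete): course_id=NULL, no match -> kept with NULL
  - enrollment 4 (Rosa): course_id=4 -> matches Physics
All 4 rows appear; 2 have NULL course.

SQL:
SELECT a.student, b.title AS course
FROM enrollments a
LEFT JOIN courses b ON a.course_id = b.id

Result:
student | course 
--------+--------
Bob     | Physics
Grace   | NULL   
Pete    | NULL   
Rosa    | Physics


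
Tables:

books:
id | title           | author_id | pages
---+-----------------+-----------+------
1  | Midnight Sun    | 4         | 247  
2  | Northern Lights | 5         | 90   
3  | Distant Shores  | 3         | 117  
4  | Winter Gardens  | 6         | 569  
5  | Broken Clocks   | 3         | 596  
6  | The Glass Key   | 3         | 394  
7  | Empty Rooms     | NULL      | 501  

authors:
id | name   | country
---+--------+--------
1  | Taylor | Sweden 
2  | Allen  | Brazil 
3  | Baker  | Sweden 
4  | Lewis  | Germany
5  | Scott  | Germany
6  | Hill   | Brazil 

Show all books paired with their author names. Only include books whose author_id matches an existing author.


INNER JOIN keeps only books rows whose author_id matches an id in authors. Walk through each book:
  - book 1 (Midnight Sun): author_id=4 -> matches Lewis
  - book 2 (Northern Lights): author_id=5 -> matches Scott
  - book 3 (Distant Shores): author_id=3 -> matches Baker
  - book 4 (Winter Gardens): author_id=6 -> matches Hill
  - book 5 (Broken Clocks): author_id=3 -> matches Baker
  - book 6 (The Glass Key): author_id=3 -> matches Baker
  - book 7 (Empty Rooms): author_id=NULL, no match -> dropped
So 1 of 7 rows is dropped.

SQL:
SELECT a.title, b.name AS author
FROM books a
INNER JOIN authors b ON a.author_id = b.id

Result:
title           | author
----------------+-------
Midnight Sun    | Lewis 
Northern Lights | Scott 
Distant Shores  | Baker 
Winter Gardens  | Hill  
Broken Clocks   | Baker 
The Glass Key   | Baker 


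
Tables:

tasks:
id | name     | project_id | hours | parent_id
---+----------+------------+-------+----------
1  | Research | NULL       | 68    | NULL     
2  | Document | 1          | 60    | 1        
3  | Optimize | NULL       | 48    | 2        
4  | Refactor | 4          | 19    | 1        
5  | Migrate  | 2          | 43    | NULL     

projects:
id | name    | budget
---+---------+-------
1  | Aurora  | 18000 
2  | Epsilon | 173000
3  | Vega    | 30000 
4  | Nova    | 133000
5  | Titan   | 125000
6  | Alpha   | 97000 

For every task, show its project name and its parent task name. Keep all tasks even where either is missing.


Two LEFT JOINs from the same base table tasks: one to projects via project_id, one to tasks itself via parent_id. Both are LEFT so every task is preserved.
Match against projects:
  - task 1 (Research): project_id=NULL, no match -> kept with NULL
  - task 2 (Document): project_id=1 -> matches Aurora
  - task 3 (Optimize): project_id=NULL, no match -> kept with NULL
  - task 4 (Refactor): project_id=4 -> matches Nova
  - task 5 (Migrate): project_id=2 -> matches Epsilon
Match against tasks (self):
  - task 1 (Research): parent_id=NULL -> NULL
  - task 2 (Document): parent_id=1 -> Research
  - task 3 (Optimize): parent_id=2 -> Document
  - task 4 (Refactor): parent_id=1 -> Research
  - task 5 (Migrate): parent_id=NULL -> NULL

SQL:
SELECT a.name, b.name AS project, c.name AS parent
FROM tasks a
LEFT JOIN projects b ON a.project_id = b.id
LEFT JOIN tasks c ON a.parent_id = c.id

Result:
name     | project | parent  
---------+---------+---------
Research | NULL    | NULL    
Document | Aurora  | Research
Optimize | NULL    | Document
Refactor | Nova    | Research
Migrate  | Epsilon | NULL    


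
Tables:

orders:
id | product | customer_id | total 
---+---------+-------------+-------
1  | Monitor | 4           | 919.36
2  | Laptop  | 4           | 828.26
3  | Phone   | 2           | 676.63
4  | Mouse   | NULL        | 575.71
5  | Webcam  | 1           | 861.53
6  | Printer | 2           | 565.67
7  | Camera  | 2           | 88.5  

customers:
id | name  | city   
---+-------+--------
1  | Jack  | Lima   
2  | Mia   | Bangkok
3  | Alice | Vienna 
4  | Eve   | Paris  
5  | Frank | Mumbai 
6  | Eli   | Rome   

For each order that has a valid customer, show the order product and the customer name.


INNER JOIN keeps only orders rows whose customer_id matches an id in customers. Walk through each order:
  - order 1 (Monitor): customer_id=4 -> matches Eve
  - order 2 (Laptop): customer_id=4 -> matches Eve
  - order 3 (Phone): customer_id=2 -> matches Mia
  - order 4 (Mouse): customer_id=NULL, no match -> dropped
  - order 5 (Webcam): customer_id=1 -> matches Jack
  - order 6 (Printer): customer_id=2 -> matches Mia
  - order 7 (Camera): customer_id=2 -> matches Mia
So 1 of 7 rows is dropped.

SQL:
SELECT a.product, b.name AS customer
FROM orders a
INNER JOIN customers b ON a.customer_id = b.id

Result:
product | customer
--------+---------
Monitor | Eve     
Laptop  | Eve     
Phone   | Mia     
Webcam  | Jack    
Printer | Mia     
Camera  | Mia     


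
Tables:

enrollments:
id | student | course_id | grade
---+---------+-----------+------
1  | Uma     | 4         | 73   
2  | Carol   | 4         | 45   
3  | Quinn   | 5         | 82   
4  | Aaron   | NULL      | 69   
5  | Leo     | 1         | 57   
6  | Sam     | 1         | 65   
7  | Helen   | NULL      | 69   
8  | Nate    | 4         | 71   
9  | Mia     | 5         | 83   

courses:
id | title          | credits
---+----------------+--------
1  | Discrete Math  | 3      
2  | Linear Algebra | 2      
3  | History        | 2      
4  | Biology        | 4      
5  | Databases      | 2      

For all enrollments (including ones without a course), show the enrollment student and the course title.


LEFT JOIN keeps every row from enrollments (the left table); where course_id has no match in courses, the course columns become NULL. Walk through each enrollment:
  - enrollment 1 (Uma): course_id=4 -> matches Biology
  - enrollment 2 (Carol): course_id=4 -> matches Biology
  - enrollment 3 (Quinn): course_id=5 -> matches Databases
  - enrollment 4 (Aaron): course_id=NULL, no match -> kept with NULL
  - enrollment 5 (Leo): course_id=1 -> matches Discrete Math
  - enrollment 6 (Sam): course_id=1 -> matches Discrete Math
  - enrollment 7 (Helen): course_id=NULL, no match -> kept with NULL
  - enrollment 8 (Nate): course_id=4 -> matches Biology
  - enrollment 9 (Mia): course_id=5 -> matches Databases
All 9 rows appear; 2 have NULL course.

SQL:
SELECT a.student, b.title AS course
FROM enrollments a
LEFT JOIN courses b ON a.course_id = b.id

Result:
student | course       
--------+--------------
Uma     | Biology      
Carol   | Biology      
Quinn   | Databases    
Aaron   | NULL         
Leo     | Discrete Math
Sam     | Discrete Math
Helen   | NULL         
Nate    | Biology      
Mia     | Databases    


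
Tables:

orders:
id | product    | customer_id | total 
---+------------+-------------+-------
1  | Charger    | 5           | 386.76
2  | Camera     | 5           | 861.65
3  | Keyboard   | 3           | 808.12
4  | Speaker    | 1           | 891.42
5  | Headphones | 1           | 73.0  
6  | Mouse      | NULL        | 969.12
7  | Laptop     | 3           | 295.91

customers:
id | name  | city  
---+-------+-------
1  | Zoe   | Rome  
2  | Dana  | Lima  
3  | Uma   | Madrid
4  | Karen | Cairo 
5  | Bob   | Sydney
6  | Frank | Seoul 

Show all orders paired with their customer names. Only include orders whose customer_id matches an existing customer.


INNER JOIN keeps only orders rows whose customer_id matches an id in customers. Walk through each order:
  - order 1 (Charger): customer_id=5 -> matches Bob
  - order 2 (Camera): customer_id=5 -> matches Bob
  - order 3 (Keyboard): customer_id=3 -> matches Uma
  - order 4 (Speaker): customer_id=1 -> matches Zoe
  - order 5 (Headphones): customer_id=1 -> matches Zoe
  - order 6 (Mouse): customer_id=NULL, no match -> dropped
  - order 7 (Laptop): customer_id=3 -> matches Uma
So 1 of 7 rows is dropped.

SQL:
SELECT a.product, b.name AS customer
FROM orders a
INNER JOIN customers b ON a.customer_id = b.id

Result:
product    | customer
-----------+---------
Charger    | Bob     
Camera     | Bob     
Keyboard   | Uma     
Speaker    | Zoe     
Headphones | Zoe     
Laptop     | Uma     


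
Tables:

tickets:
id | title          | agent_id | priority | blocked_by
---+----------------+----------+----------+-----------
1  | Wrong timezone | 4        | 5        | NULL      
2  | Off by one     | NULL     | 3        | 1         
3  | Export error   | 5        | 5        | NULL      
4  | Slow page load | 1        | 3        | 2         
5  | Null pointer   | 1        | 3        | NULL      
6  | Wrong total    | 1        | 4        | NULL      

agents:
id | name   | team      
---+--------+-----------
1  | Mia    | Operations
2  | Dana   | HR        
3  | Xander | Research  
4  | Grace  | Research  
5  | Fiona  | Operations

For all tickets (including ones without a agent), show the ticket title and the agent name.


LEFT JOIN keeps every row from tickets (the left table); where agent_id has no match in agents, the agent columns become NULL. Walk through each ticket:
  - ticket 1 (Wrong timezone): agent_id=4 -> matches Grace
  - ticket 2 (Off by one): agent_id=NULL, no match -> kept with NULL
  - ticket 3 (Export error): agent_id=5 -> matches Fiona
  - ticket 4 (Slow page load): agent_id=1 -> matches Mia
  - ticket 5 (Null pointer): agent_id=1 -> matches Mia
  - ticket 6 (Wrong total): agent_id=1 -> matches Mia
All 6 rows appear; 1 has NULL agent.

SQL:
SELECT a.title, b.name AS agent
FROM tickets a
LEFT JOIN agents b ON a.agent_id = b.id

Result:
title          | agent
---------------+------
Wrong timezone | Grace
Off by one     | NULL 
Export error   | Fiona
Slow page load | Mia  
Null pointer   | Mia  
Wrong total    | Mia  


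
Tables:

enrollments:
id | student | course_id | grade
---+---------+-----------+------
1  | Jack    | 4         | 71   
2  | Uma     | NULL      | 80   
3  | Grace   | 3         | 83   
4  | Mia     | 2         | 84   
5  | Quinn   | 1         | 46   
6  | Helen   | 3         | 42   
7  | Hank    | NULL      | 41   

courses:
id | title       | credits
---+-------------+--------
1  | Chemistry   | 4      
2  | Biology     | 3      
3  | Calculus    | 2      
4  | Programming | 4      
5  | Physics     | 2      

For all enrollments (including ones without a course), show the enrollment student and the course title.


LEFT JOIN keeps every row from enrollments (the left table); where course_id has no match in courses, the course columns become NULL. Walk through each enrollment:
  - enrollment 1 (Jack): course_id=4 -> matches Programming
  - enrollment 2 (Uma): course_id=NULL, no match -> kept with NULL
  - enrollment 3 (Grace): course_id=3 -> matches Calculus
  - enrollment 4 (Mia): course_id=2 -> matches Biology
  - enrollment 5 (Quinn): course_id=1 -> matches Chemistry
  - enrollment 6 (Helen): course_id=3 -> matches Calculus
  - enrollment 7 (Hank): course_id=NULL, no match -> kept with NULL
All 7 rows appear; 2 have NULL course.

SQL:
SELECT a.student, b.title AS course
FROM enrollments a
LEFT JOIN courses b ON a.course_id = b.id

Result:
student | course     
--------+------------
Jack    | Programming
Uma     | NULL       
Grace   | Calculus   
Mia     | Biology    
Quinn   | Chemistry  
Helen   | Calculus   
Hank    | NULL       


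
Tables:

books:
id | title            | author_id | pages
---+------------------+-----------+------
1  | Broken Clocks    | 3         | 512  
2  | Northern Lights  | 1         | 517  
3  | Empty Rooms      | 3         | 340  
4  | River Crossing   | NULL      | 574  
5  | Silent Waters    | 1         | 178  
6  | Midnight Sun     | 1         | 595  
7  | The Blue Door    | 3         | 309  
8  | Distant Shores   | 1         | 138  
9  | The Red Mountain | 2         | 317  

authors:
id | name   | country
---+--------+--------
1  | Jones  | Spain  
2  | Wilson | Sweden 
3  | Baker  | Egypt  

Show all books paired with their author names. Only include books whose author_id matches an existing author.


INNER JOIN keeps only books rows whose author_id matches an id in authors. Walk through each book:
  - book 1 (Broken Clocks): author_id=3 -> matches Baker
  - book 2 (Northern Lights): author_id=1 -> matches Jones
  - book 3 (Empty Rooms): author_id=3 -> matches Baker
  - book 4 (River Crossing): author_id=NULL, no match -> dropped
  - book 5 (Silent Waters): author_id=1 -> matches Jones
  - book 6 (Midnight Sun): author_id=1 -> matches Jones
  - book 7 (The Blue Door): author_id=3 -> matches Baker
  - book 8 (Distant Shores): author_id=1 -> matches Jones
  - book 9 (The Red Mountain): author_id=2 -> matches Wilson
So 1 of 9 rows is dropped.

SQL:
SELECT a.title, b.name AS author
FROM books a
INNER JOIN authors b ON a.author_id = b.id

Result:
title            | author
-----------------+-------
Broken Clocks    | Baker 
Northern Lights  | Jones 
Empty Rooms      | Baker 
Silent Waters    | Jones 
Midnight Sun     | Jones 
The Blue Door    | Baker 
Distant Shores   | Jones 
The Red Mountain | Wilson


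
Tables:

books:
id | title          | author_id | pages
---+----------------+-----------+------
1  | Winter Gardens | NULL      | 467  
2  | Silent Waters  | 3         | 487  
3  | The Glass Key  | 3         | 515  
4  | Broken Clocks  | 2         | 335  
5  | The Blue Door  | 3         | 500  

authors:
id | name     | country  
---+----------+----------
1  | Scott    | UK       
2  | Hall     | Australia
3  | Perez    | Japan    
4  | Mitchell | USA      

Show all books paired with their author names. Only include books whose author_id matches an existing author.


INNER JOIN keeps only books rows whose author_id matches an id in authors. Walk through each book:
  - book 1 (Winter Gardens): author_id=NULL, no match -> dropped
  - book 2 (Silent Waters): author_id=3 -> matches Perez
  - book 3 (The Glass Key): author_id=3 -> matches Perez
  - book 4 (Broken Clocks): author_id=2 -> matches Hall
  - book 5 (The Blue Door): author_id=3 -> matches Perez
So 1 of 5 rows is dropped.

SQL:
SELECT a.title, b.name AS author
FROM books a
INNER JOIN authors b ON a.author_id = b.id

Result:
title         | author
--------------+-------
Silent Waters | Perez 
The Glass Key | Perez 
Broken Clocks | Hall  
The Blue Door | Perez 
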